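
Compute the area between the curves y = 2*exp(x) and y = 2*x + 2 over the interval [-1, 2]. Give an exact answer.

-9 - 2*exp(-1) + 2*exp(2)

On [-1, 2], (2*exp(x)) - (2*x + 2) = -2*x + 2*exp(x) - 2 is ≥ 0 throughout, so the area is a single integral of |-2*x + 2*exp(x) - 2|.
∫[-1,2] (-2*x + 2*exp(x) - 2) dx = -9 - 2*exp(-1) + 2*exp(2).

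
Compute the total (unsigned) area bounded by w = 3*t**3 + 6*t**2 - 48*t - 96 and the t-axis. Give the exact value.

568

The curve meets the t-axis where 3*t**3 + 6*t**2 - 48*t - 96 = 0, i.e. 3*(t - 4)*(t + 2)*(t + 4) = 0, at t = -4, -2, 4.
On [-4, -2] the curve lies above the axis; ∫[-4,-2] (3*t**3 + 6*t**2 - 48*t - 96) dt = 28, giving area 28.
On [-2, 4] the curve lies below the axis; ∫[-2,4] (3*t**3 + 6*t**2 - 48*t - 96) dt = -540, giving area 540.
Total area = 28 + 540 = 568.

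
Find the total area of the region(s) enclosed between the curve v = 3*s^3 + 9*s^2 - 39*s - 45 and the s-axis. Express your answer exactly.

384

The curve meets the s-axis where 3*s^3 + 9*s^2 - 39*s - 45 = 0, i.e. 3*(s - 3)*(s + 1)*(s + 5) = 0, at s = -5, -1, 3.
On [-5, -1] the curve lies above the axis; ∫[-5,-1] (3*s^3 + 9*s^2 - 39*s - 45) ds = 192, giving area 192.
On [-1, 3] the curve lies below the axis; ∫[-1,3] (3*s^3 + 9*s^2 - 39*s - 45) ds = -192, giving area 192.
Total area = 192 + 192 = 384.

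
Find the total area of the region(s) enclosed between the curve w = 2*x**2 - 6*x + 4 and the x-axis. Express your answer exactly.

1/3

The curve meets the x-axis where 2*x**2 - 6*x + 4 = 0, i.e. 2*(x - 2)*(x - 1) = 0, at x = 1, 2.
On [1, 2] the curve lies below the axis; ∫[1,2] (2*x**2 - 6*x + 4) dx = -1/3, giving area 1/3.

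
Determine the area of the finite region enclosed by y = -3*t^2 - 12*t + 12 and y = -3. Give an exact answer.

108

Set the curves equal: -3*t^2 - 12*t + 12 = -3, so -3*t^2 - 12*t + 15 = 0, which factors as -3*(t - 1)*(t + 5) = 0. The curves meet at t = -5, 1.
On [-5, 1], y = -3*t^2 - 12*t + 12 is on top; that piece has area ∫[-5,1] (-3*t^2 - 12*t + 15) dt = 108.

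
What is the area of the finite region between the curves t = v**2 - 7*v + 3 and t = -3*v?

4/3

Both boundary curves give t as a function of v, so integrate with respect to v. Setting them equal: v**2 - 4*v + 3 = 0, i.e. (v - 3)*(v - 1) = 0, so they meet at v = 1, 3.
For v in [1, 3], t = v**2 - 7*v + 3 is on the left; area = ∫[1,3] (-(v**2 - 4*v + 3)) dv = 4/3.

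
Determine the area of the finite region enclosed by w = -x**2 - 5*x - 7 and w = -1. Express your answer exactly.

1/6

Set the curves equal: -x**2 - 5*x - 7 = -1, so -x**2 - 5*x - 6 = 0, which factors as -(x + 2)*(x + 3) = 0. The curves meet at x = -3, -2.
On [-3, -2], w = -x**2 - 5*x - 7 is on top; that piece has area ∫[-3,-2] (-x**2 - 5*x - 6) dx = 1/6.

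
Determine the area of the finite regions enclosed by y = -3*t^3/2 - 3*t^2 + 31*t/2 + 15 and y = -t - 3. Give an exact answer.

Set the curves equal: -3*t^3/2 - 3*t^2 + 31*t/2 + 15 = -t - 3, so -3*t^3/2 - 3*t^2 + 33*t/2 + 18 = 0, which factors as -3*(t - 3)*(t + 1)*(t + 4)/2 = 0. The curves meet at t = -4, -1, 3.
On [-4, -1], y = -t - 3 is on top; that piece has area ∫[-4,-1] (-(-3*t^3/2 - 3*t^2 + 33*t/2 + 18)) dt = 297/8.
On [-1, 3], y = -3*t^3/2 - 3*t^2 + 31*t/2 + 15 is on top; that piece has area ∫[-1,3] (-3*t^3/2 - 3*t^2 + 33*t/2 + 18) dt = 80.
Total enclosed area = 297/8 + 80 = 937/8.

937/8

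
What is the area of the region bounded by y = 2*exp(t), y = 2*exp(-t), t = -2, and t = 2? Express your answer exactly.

-8 + 4*exp(-2) + 4*exp(2)

The difference (2*exp(t)) - (2*exp(-t)) = 2*exp(t) - 2*exp(-t) changes sign at t = 0 inside [-2, 2], so split the integral there.
∫[-2,0] (2*exp(t) - 2*exp(-t)) dt = -2*exp(2) - 2*exp(-2) + 4; the area of that piece is -4 + 2*exp(-2) + 2*exp(2).
∫[0,2] (2*exp(t) - 2*exp(-t)) dt = -4 + 2*exp(-2) + 2*exp(2).
Total area = (-4 + 2*exp(-2) + 2*exp(2)) + (-4 + 2*exp(-2) + 2*exp(2)) = -8 + 4*exp(-2) + 4*exp(2).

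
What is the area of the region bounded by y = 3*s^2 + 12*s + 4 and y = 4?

32

Set the curves equal: 3*s^2 + 12*s + 4 = 4, so 3*s^2 + 12*s = 0, which factors as 3*s*(s + 4) = 0. The curves meet at s = -4, 0.
On [-4, 0], y = 4 is on top; that piece has area ∫[-4,0] (-(3*s^2 + 12*s)) ds = 32.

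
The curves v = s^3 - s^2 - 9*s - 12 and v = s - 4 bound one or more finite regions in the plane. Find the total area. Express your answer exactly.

443/6

Set the curves equal: s^3 - s^2 - 9*s - 12 = s - 4, so s^3 - s^2 - 10*s - 8 = 0, which factors as (s - 4)*(s + 1)*(s + 2) = 0. The curves meet at s = -2, -1, 4.
On [-2, -1], v = s^3 - s^2 - 9*s - 12 is on top; that piece has area ∫[-2,-1] (s^3 - s^2 - 10*s - 8) ds = 11/12.
On [-1, 4], v = s - 4 is on top; that piece has area ∫[-1,4] (-(s^3 - s^2 - 10*s - 8)) ds = 875/12.
Total enclosed area = 11/12 + 875/12 = 443/6.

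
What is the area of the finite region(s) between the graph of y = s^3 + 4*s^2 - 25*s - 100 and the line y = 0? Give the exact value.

The curve meets the s-axis where s^3 + 4*s^2 - 25*s - 100 = 0, i.e. (s - 5)*(s + 4)*(s + 5) = 0, at s = -5, -4, 5.
On [-5, -4] the curve lies above the axis; ∫[-5,-4] (s^3 + 4*s^2 - 25*s - 100) ds = 19/12, giving area 19/12.
On [-4, 5] the curve lies below the axis; ∫[-4,5] (s^3 + 4*s^2 - 25*s - 100) ds = -2673/4, giving area 2673/4.
Total area = 19/12 + 2673/4 = 4019/6.

4019/6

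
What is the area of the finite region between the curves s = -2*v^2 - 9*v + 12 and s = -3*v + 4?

125/3

Both boundary curves give s as a function of v, so integrate with respect to v. Setting them equal: -2*v^2 - 6*v + 8 = 0, i.e. -2*(v - 1)*(v + 4) = 0, so they meet at v = -4, 1.
For v in [-4, 1], s = -2*v^2 - 9*v + 12 is on the right; area = ∫[-4,1] (-2*v^2 - 6*v + 8) dv = 125/3.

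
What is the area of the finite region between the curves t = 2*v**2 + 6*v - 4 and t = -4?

9

Both boundary curves give t as a function of v, so integrate with respect to v. Setting them equal: 2*v**2 + 6*v = 0, i.e. 2*v*(v + 3) = 0, so they meet at v = -3, 0.
For v in [-3, 0], t = 2*v**2 + 6*v - 4 is on the left; area = ∫[-3,0] (-(2*v**2 + 6*v)) dv = 9.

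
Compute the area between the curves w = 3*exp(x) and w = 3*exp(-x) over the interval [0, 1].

-6 + 3*exp(-1) + 3*exp(1)

On [0, 1], (3*exp(x)) - (3*exp(-x)) = 3*exp(x) - 3*exp(-x) is ≥ 0 throughout, so the area is a single integral of |3*exp(x) - 3*exp(-x)|.
∫[0,1] (3*exp(x) - 3*exp(-x)) dx = -6 + 3*exp(-1) + 3*exp(1).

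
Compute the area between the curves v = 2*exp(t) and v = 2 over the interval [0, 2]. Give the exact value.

On [0, 2], (2*exp(t)) - (2) = 2*exp(t) - 2 is ≥ 0 throughout, so the area is a single integral of |2*exp(t) - 2|.
∫[0,2] (2*exp(t) - 2) dt = -6 + 2*exp(2).

-6 + 2*exp(2)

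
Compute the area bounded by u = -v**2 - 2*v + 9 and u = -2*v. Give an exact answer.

36

Both boundary curves give u as a function of v, so integrate with respect to v. Setting them equal: -v**2 + 9 = 0, i.e. -(v - 3)*(v + 3) = 0, so they meet at v = -3, 3.
For v in [-3, 3], u = -v**2 - 2*v + 9 is on the right; area = ∫[-3,3] (-v**2 + 9) dv = 36.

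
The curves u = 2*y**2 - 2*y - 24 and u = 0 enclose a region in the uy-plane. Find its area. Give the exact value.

343/3

Both boundary curves give u as a function of y, so integrate with respect to y. Setting them equal: 2*y**2 - 2*y - 24 = 0, i.e. 2*(y - 4)*(y + 3) = 0, so they meet at y = -3, 4.
For y in [-3, 4], u = 2*y**2 - 2*y - 24 is on the left; area = ∫[-3,4] (-(2*y**2 - 2*y - 24)) dy = 343/3.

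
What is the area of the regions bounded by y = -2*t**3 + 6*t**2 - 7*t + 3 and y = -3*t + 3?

1

Set the curves equal: -2*t**3 + 6*t**2 - 7*t + 3 = -3*t + 3, so -2*t**3 + 6*t**2 - 4*t = 0, which factors as -2*t*(t - 2)*(t - 1) = 0. The curves meet at t = 0, 1, 2.
On [0, 1], y = -3*t + 3 is on top; that piece has area ∫[0,1] (-(-2*t**3 + 6*t**2 - 4*t)) dt = 1/2.
On [1, 2], y = -2*t**3 + 6*t**2 - 7*t + 3 is on top; that piece has area ∫[1,2] (-2*t**3 + 6*t**2 - 4*t) dt = 1/2.
Total enclosed area = 1/2 + 1/2 = 1.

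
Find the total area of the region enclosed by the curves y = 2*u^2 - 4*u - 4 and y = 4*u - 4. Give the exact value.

Set the curves equal: 2*u^2 - 4*u - 4 = 4*u - 4, so 2*u^2 - 8*u = 0, which factors as 2*u*(u - 4) = 0. The curves meet at u = 0, 4.
On [0, 4], y = 4*u - 4 is on top; that piece has area ∫[0,4] (-(2*u^2 - 8*u)) du = 64/3.

64/3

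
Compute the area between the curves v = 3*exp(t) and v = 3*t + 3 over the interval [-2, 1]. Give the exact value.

On [-2, 1], (3*exp(t)) - (3*t + 3) = -3*t + 3*exp(t) - 3 is ≥ 0 throughout, so the area is a single integral of |-3*t + 3*exp(t) - 3|.
∫[-2,1] (-3*t + 3*exp(t) - 3) dt = -9/2 - 3*exp(-2) + 3*exp(1).

-9/2 - 3*exp(-2) + 3*exp(1)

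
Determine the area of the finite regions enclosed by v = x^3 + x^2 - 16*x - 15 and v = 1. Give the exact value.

Set the curves equal: x^3 + x^2 - 16*x - 15 = 1, so x^3 + x^2 - 16*x - 16 = 0, which factors as (x - 4)*(x + 1)*(x + 4) = 0. The curves meet at x = -4, -1, 4.
On [-4, -1], v = x^3 + x^2 - 16*x - 15 is on top; that piece has area ∫[-4,-1] (x^3 + x^2 - 16*x - 16) dx = 117/4.
On [-1, 4], v = 1 is on top; that piece has area ∫[-1,4] (-(x^3 + x^2 - 16*x - 16)) dx = 1375/12.
Total enclosed area = 117/4 + 1375/12 = 863/6.

863/6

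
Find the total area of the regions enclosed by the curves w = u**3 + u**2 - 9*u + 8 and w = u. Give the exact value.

Set the curves equal: u**3 + u**2 - 9*u + 8 = u, so u**3 + u**2 - 10*u + 8 = 0, which factors as (u - 2)*(u - 1)*(u + 4) = 0. The curves meet at u = -4, 1, 2.
On [-4, 1], w = u**3 + u**2 - 9*u + 8 is on top; that piece has area ∫[-4,1] (u**3 + u**2 - 10*u + 8) du = 875/12.
On [1, 2], w = u is on top; that piece has area ∫[1,2] (-(u**3 + u**2 - 10*u + 8)) du = 11/12.
Total enclosed area = 875/12 + 11/12 = 443/6.

443/6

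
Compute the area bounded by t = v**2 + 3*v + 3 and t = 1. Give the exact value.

1/6

Both boundary curves give t as a function of v, so integrate with respect to v. Setting them equal: v**2 + 3*v + 2 = 0, i.e. (v + 1)*(v + 2) = 0, so they meet at v = -2, -1.
For v in [-2, -1], t = v**2 + 3*v + 3 is on the left; area = ∫[-2,-1] (-(v**2 + 3*v + 2)) dv = 1/6.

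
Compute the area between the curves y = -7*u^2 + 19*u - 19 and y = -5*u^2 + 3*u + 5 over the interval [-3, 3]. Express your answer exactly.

560/3

The difference (-7*u^2 + 19*u - 19) - (-5*u^2 + 3*u + 5) = -2*u^2 + 16*u - 24 changes sign at u = 2 inside [-3, 3], so split the integral there.
∫[-3,2] (-2*u^2 + 16*u - 24) du = -550/3; the area of that piece is 550/3.
∫[2,3] (-2*u^2 + 16*u - 24) du = 10/3.
Total area = 550/3 + 10/3 = 560/3.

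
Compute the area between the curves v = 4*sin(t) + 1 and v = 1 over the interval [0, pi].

On [0, pi], (4*sin(t) + 1) - (1) = 4*sin(t) is ≥ 0 throughout, so the area is a single integral of |4*sin(t)|.
∫[0,pi] (4*sin(t)) dt = 8.

8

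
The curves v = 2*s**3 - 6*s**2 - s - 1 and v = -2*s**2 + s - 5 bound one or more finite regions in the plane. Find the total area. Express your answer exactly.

Set the curves equal: 2*s**3 - 6*s**2 - s - 1 = -2*s**2 + s - 5, so 2*s**3 - 4*s**2 - 2*s + 4 = 0, which factors as 2*(s - 2)*(s - 1)*(s + 1) = 0. The curves meet at s = -1, 1, 2.
On [-1, 1], v = 2*s**3 - 6*s**2 - s - 1 is on top; that piece has area ∫[-1,1] (2*s**3 - 4*s**2 - 2*s + 4) ds = 16/3.
On [1, 2], v = -2*s**2 + s - 5 is on top; that piece has area ∫[1,2] (-(2*s**3 - 4*s**2 - 2*s + 4)) ds = 5/6.
Total enclosed area = 16/3 + 5/6 = 37/6.

37/6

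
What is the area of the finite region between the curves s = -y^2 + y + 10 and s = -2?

343/6

Both boundary curves give s as a function of y, so integrate with respect to y. Setting them equal: -y^2 + y + 12 = 0, i.e. -(y - 4)*(y + 3) = 0, so they meet at y = -3, 4.
For y in [-3, 4], s = -y^2 + y + 10 is on the right; area = ∫[-3,4] (-y^2 + y + 12) dy = 343/6.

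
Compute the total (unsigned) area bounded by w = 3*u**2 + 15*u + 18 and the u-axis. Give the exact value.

1/2

The curve meets the u-axis where 3*u**2 + 15*u + 18 = 0, i.e. 3*(u + 2)*(u + 3) = 0, at u = -3, -2.
On [-3, -2] the curve lies below the axis; ∫[-3,-2] (3*u**2 + 15*u + 18) du = -1/2, giving area 1/2.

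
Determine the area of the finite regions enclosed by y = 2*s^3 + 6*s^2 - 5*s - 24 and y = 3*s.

131/2

Set the curves equal: 2*s^3 + 6*s^2 - 5*s - 24 = 3*s, so 2*s^3 + 6*s^2 - 8*s - 24 = 0, which factors as 2*(s - 2)*(s + 2)*(s + 3) = 0. The curves meet at s = -3, -2, 2.
On [-3, -2], y = 2*s^3 + 6*s^2 - 5*s - 24 is on top; that piece has area ∫[-3,-2] (2*s^3 + 6*s^2 - 8*s - 24) ds = 3/2.
On [-2, 2], y = 3*s is on top; that piece has area ∫[-2,2] (-(2*s^3 + 6*s^2 - 8*s - 24)) ds = 64.
Total enclosed area = 3/2 + 64 = 131/2.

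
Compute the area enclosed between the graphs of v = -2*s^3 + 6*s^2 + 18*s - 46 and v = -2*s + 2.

407/2

Set the curves equal: -2*s^3 + 6*s^2 + 18*s - 46 = -2*s + 2, so -2*s^3 + 6*s^2 + 20*s - 48 = 0, which factors as -2*(s - 4)*(s - 2)*(s + 3) = 0. The curves meet at s = -3, 2, 4.
On [-3, 2], v = -2*s + 2 is on top; that piece has area ∫[-3,2] (-(-2*s^3 + 6*s^2 + 20*s - 48)) ds = 375/2.
On [2, 4], v = -2*s^3 + 6*s^2 + 18*s - 46 is on top; that piece has area ∫[2,4] (-2*s^3 + 6*s^2 + 20*s - 48) ds = 16.
Total enclosed area = 375/2 + 16 = 407/2.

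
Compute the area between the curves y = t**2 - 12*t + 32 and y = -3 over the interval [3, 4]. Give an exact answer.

On [3, 4], (t**2 - 12*t + 32) - (-3) = t**2 - 12*t + 35 is ≥ 0 throughout, so the area is a single integral of |t**2 - 12*t + 35|.
∫[3,4] (t**2 - 12*t + 35) dt = 16/3.

16/3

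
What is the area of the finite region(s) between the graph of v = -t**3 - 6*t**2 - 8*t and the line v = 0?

8

The curve meets the t-axis where -t**3 - 6*t**2 - 8*t = 0, i.e. -t*(t + 2)*(t + 4) = 0, at t = -4, -2, 0.
On [-4, -2] the curve lies below the axis; ∫[-4,-2] (-t**3 - 6*t**2 - 8*t) dt = -4, giving area 4.
On [-2, 0] the curve lies above the axis; ∫[-2,0] (-t**3 - 6*t**2 - 8*t) dt = 4, giving area 4.
Total area = 4 + 4 = 8.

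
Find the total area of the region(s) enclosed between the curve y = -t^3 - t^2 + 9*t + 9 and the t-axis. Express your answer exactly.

148/3

The curve meets the t-axis where -t^3 - t^2 + 9*t + 9 = 0, i.e. -(t - 3)*(t + 1)*(t + 3) = 0, at t = -3, -1, 3.
On [-3, -1] the curve lies below the axis; ∫[-3,-1] (-t^3 - t^2 + 9*t + 9) dt = -20/3, giving area 20/3.
On [-1, 3] the curve lies above the axis; ∫[-1,3] (-t^3 - t^2 + 9*t + 9) dt = 128/3, giving area 128/3.
Total area = 20/3 + 128/3 = 148/3.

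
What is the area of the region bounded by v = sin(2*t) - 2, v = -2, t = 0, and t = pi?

The difference (sin(2*t) - 2) - (-2) = sin(2*t) changes sign at t = pi/2 inside [0, pi], so split the integral there.
∫[0,pi/2] (sin(2*t)) dt = 1.
∫[pi/2,pi] (sin(2*t)) dt = -1; the area of that piece is 1.
Total area = 1 + 1 = 2.

2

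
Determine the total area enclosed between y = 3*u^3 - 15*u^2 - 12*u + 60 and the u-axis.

937/4

The curve meets the u-axis where 3*u^3 - 15*u^2 - 12*u + 60 = 0, i.e. 3*(u - 5)*(u - 2)*(u + 2) = 0, at u = -2, 2, 5.
On [-2, 2] the curve lies above the axis; ∫[-2,2] (3*u^3 - 15*u^2 - 12*u + 60) du = 160, giving area 160.
On [2, 5] the curve lies below the axis; ∫[2,5] (3*u^3 - 15*u^2 - 12*u + 60) du = -297/4, giving area 297/4.
Total area = 160 + 297/4 = 937/4.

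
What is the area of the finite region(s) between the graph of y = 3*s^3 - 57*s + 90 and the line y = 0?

1551/2

The curve meets the s-axis where 3*s^3 - 57*s + 90 = 0, i.e. 3*(s - 3)*(s - 2)*(s + 5) = 0, at s = -5, 2, 3.
On [-5, 2] the curve lies above the axis; ∫[-5,2] (3*s^3 - 57*s + 90) ds = 3087/4, giving area 3087/4.
On [2, 3] the curve lies below the axis; ∫[2,3] (3*s^3 - 57*s + 90) ds = -15/4, giving area 15/4.
Total area = 3087/4 + 15/4 = 1551/2.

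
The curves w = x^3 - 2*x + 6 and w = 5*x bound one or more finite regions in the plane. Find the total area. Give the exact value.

131/4

Set the curves equal: x^3 - 2*x + 6 = 5*x, so x^3 - 7*x + 6 = 0, which factors as (x - 2)*(x - 1)*(x + 3) = 0. The curves meet at x = -3, 1, 2.
On [-3, 1], w = x^3 - 2*x + 6 is on top; that piece has area ∫[-3,1] (x^3 - 7*x + 6) dx = 32.
On [1, 2], w = 5*x is on top; that piece has area ∫[1,2] (-(x^3 - 7*x + 6)) dx = 3/4.
Total enclosed area = 32 + 3/4 = 131/4.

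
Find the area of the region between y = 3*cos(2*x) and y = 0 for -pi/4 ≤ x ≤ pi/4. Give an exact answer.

3

On [-pi/4, pi/4], (3*cos(2*x)) - (0) = 3*cos(2*x) is ≥ 0 throughout, so the area is a single integral of |3*cos(2*x)|.
∫[-pi/4,pi/4] (3*cos(2*x)) dx = 3.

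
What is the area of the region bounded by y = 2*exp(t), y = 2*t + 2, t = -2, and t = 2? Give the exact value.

On [-2, 2], (2*exp(t)) - (2*t + 2) = -2*t + 2*exp(t) - 2 is ≥ 0 throughout, so the area is a single integral of |-2*t + 2*exp(t) - 2|.
∫[-2,2] (-2*t + 2*exp(t) - 2) dt = -8 - 2*exp(-2) + 2*exp(2).

-8 - 2*exp(-2) + 2*exp(2)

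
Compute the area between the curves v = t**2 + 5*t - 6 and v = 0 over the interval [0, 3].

The difference (t**2 + 5*t - 6) - (0) = t**2 + 5*t - 6 changes sign at t = 1 inside [0, 3], so split the integral there.
∫[0,1] (t**2 + 5*t - 6) dt = -19/6; the area of that piece is 19/6.
∫[1,3] (t**2 + 5*t - 6) dt = 50/3.
Total area = 19/6 + 50/3 = 119/6.

119/6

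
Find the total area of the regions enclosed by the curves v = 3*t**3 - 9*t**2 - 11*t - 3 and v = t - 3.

Set the curves equal: 3*t**3 - 9*t**2 - 11*t - 3 = t - 3, so 3*t**3 - 9*t**2 - 12*t = 0, which factors as 3*t*(t - 4)*(t + 1) = 0. The curves meet at t = -1, 0, 4.
On [-1, 0], v = 3*t**3 - 9*t**2 - 11*t - 3 is on top; that piece has area ∫[-1,0] (3*t**3 - 9*t**2 - 12*t) dt = 9/4.
On [0, 4], v = t - 3 is on top; that piece has area ∫[0,4] (-(3*t**3 - 9*t**2 - 12*t)) dt = 96.
Total enclosed area = 9/4 + 96 = 393/4.

393/4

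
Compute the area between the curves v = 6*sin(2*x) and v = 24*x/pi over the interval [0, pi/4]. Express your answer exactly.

3 - 3*pi/4

On [0, pi/4], (6*sin(2*x)) - (24*x/pi) = -24*x/pi + 6*sin(2*x) is ≥ 0 throughout, so the area is a single integral of |-24*x/pi + 6*sin(2*x)|.
∫[0,pi/4] (-24*x/pi + 6*sin(2*x)) dx = 3 - 3*pi/4.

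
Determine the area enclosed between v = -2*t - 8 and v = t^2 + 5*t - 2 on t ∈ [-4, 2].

45

The difference (-2*t - 8) - (t^2 + 5*t - 2) = -t^2 - 7*t - 6 changes sign at t = -1 inside [-4, 2], so split the integral there.
∫[-4,-1] (-t^2 - 7*t - 6) dt = 27/2.
∫[-1,2] (-t^2 - 7*t - 6) dt = -63/2; the area of that piece is 63/2.
Total area = 27/2 + 63/2 = 45.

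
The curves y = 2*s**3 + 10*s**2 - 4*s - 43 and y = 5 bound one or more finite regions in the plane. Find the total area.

Set the curves equal: 2*s**3 + 10*s**2 - 4*s - 43 = 5, so 2*s**3 + 10*s**2 - 4*s - 48 = 0, which factors as 2*(s - 2)*(s + 3)*(s + 4) = 0. The curves meet at s = -4, -3, 2.
On [-4, -3], y = 2*s**3 + 10*s**2 - 4*s - 43 is on top; that piece has area ∫[-4,-3] (2*s**3 + 10*s**2 - 4*s - 48) ds = 11/6.
On [-3, 2], y = 5 is on top; that piece has area ∫[-3,2] (-(2*s**3 + 10*s**2 - 4*s - 48)) ds = 875/6.
Total enclosed area = 11/6 + 875/6 = 443/3.

443/3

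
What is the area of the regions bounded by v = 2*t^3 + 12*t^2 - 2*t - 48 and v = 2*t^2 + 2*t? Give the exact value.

443/3

Set the curves equal: 2*t^3 + 12*t^2 - 2*t - 48 = 2*t^2 + 2*t, so 2*t^3 + 10*t^2 - 4*t - 48 = 0, which factors as 2*(t - 2)*(t + 3)*(t + 4) = 0. The curves meet at t = -4, -3, 2.
On [-4, -3], v = 2*t^3 + 12*t^2 - 2*t - 48 is on top; that piece has area ∫[-4,-3] (2*t^3 + 10*t^2 - 4*t - 48) dt = 11/6.
On [-3, 2], v = 2*t^2 + 2*t is on top; that piece has area ∫[-3,2] (-(2*t^3 + 10*t^2 - 4*t - 48)) dt = 875/6.
Total enclosed area = 11/6 + 875/6 = 443/3.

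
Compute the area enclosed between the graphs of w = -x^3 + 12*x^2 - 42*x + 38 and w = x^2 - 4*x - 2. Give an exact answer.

Set the curves equal: -x^3 + 12*x^2 - 42*x + 38 = x^2 - 4*x - 2, so -x^3 + 11*x^2 - 38*x + 40 = 0, which factors as -(x - 5)*(x - 4)*(x - 2) = 0. The curves meet at x = 2, 4, 5.
On [2, 4], w = x^2 - 4*x - 2 is on top; that piece has area ∫[2,4] (-(-x^3 + 11*x^2 - 38*x + 40)) dx = 8/3.
On [4, 5], w = -x^3 + 12*x^2 - 42*x + 38 is on top; that piece has area ∫[4,5] (-x^3 + 11*x^2 - 38*x + 40) dx = 5/12.
Total enclosed area = 8/3 + 5/12 = 37/12.

37/12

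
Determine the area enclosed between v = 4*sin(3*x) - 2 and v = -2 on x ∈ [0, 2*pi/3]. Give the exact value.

The difference (4*sin(3*x) - 2) - (-2) = 4*sin(3*x) changes sign at x = pi/3 inside [0, 2*pi/3], so split the integral there.
∫[0,pi/3] (4*sin(3*x)) dx = 8/3.
∫[pi/3,2*pi/3] (4*sin(3*x)) dx = -8/3; the area of that piece is 8/3.
Total area = 8/3 + 8/3 = 16/3.

16/3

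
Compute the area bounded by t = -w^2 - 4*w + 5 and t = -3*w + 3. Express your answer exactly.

9/2

Both boundary curves give t as a function of w, so integrate with respect to w. Setting them equal: -w^2 - w + 2 = 0, i.e. -(w - 1)*(w + 2) = 0, so they meet at w = -2, 1.
For w in [-2, 1], t = -w^2 - 4*w + 5 is on the right; area = ∫[-2,1] (-w^2 - w + 2) dw = 9/2.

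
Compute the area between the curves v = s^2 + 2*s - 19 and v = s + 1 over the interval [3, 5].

The difference (s^2 + 2*s - 19) - (s + 1) = s^2 + s - 20 changes sign at s = 4 inside [3, 5], so split the integral there.
∫[3,4] (s^2 + s - 20) ds = -25/6; the area of that piece is 25/6.
∫[4,5] (s^2 + s - 20) ds = 29/6.
Total area = 25/6 + 29/6 = 9.

9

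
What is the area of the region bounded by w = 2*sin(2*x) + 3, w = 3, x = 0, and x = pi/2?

2

On [0, pi/2], (2*sin(2*x) + 3) - (3) = 2*sin(2*x) is ≥ 0 throughout, so the area is a single integral of |2*sin(2*x)|.
∫[0,pi/2] (2*sin(2*x)) dx = 2.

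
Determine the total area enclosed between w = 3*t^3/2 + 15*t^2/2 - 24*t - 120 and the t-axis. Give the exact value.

The curve meets the t-axis where 3*t^3/2 + 15*t^2/2 - 24*t - 120 = 0, i.e. 3*(t - 4)*(t + 4)*(t + 5)/2 = 0, at t = -5, -4, 4.
On [-5, -4] the curve lies above the axis; ∫[-5,-4] (3*t^3/2 + 15*t^2/2 - 24*t - 120) dt = 17/8, giving area 17/8.
On [-4, 4] the curve lies below the axis; ∫[-4,4] (3*t^3/2 + 15*t^2/2 - 24*t - 120) dt = -640, giving area 640.
Total area = 17/8 + 640 = 5137/8.

5137/8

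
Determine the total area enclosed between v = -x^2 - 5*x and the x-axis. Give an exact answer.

The curve meets the x-axis where -x^2 - 5*x = 0, i.e. -x*(x + 5) = 0, at x = -5, 0.
On [-5, 0] the curve lies above the axis; ∫[-5,0] (-x^2 - 5*x) dx = 125/6, giving area 125/6.

125/6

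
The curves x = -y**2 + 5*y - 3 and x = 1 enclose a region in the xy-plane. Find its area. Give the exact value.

9/2

Both boundary curves give x as a function of y, so integrate with respect to y. Setting them equal: -y**2 + 5*y - 4 = 0, i.e. -(y - 4)*(y - 1) = 0, so they meet at y = 1, 4.
For y in [1, 4], x = -y**2 + 5*y - 3 is on the right; area = ∫[1,4] (-y**2 + 5*y - 4) dy = 9/2.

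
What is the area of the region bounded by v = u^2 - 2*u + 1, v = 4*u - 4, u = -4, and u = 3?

97

The difference (u^2 - 2*u + 1) - (4*u - 4) = u^2 - 6*u + 5 changes sign at u = 1 inside [-4, 3], so split the integral there.
∫[-4,1] (u^2 - 6*u + 5) du = 275/3.
∫[1,3] (u^2 - 6*u + 5) du = -16/3; the area of that piece is 16/3.
Total area = 275/3 + 16/3 = 97.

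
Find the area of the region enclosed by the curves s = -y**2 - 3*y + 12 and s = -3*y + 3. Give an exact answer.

36

Both boundary curves give s as a function of y, so integrate with respect to y. Setting them equal: -y**2 + 9 = 0, i.e. -(y - 3)*(y + 3) = 0, so they meet at y = -3, 3.
For y in [-3, 3], s = -y**2 - 3*y + 12 is on the right; area = ∫[-3,3] (-y**2 + 9) dy = 36.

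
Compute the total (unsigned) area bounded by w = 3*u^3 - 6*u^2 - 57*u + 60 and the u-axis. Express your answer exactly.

2521/4

The curve meets the u-axis where 3*u^3 - 6*u^2 - 57*u + 60 = 0, i.e. 3*(u - 5)*(u - 1)*(u + 4) = 0, at u = -4, 1, 5.
On [-4, 1] the curve lies above the axis; ∫[-4,1] (3*u^3 - 6*u^2 - 57*u + 60) du = 1625/4, giving area 1625/4.
On [1, 5] the curve lies below the axis; ∫[1,5] (3*u^3 - 6*u^2 - 57*u + 60) du = -224, giving area 224.
Total area = 1625/4 + 224 = 2521/4.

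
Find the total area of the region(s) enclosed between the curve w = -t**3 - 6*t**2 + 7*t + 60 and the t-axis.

517/2

The curve meets the t-axis where -t**3 - 6*t**2 + 7*t + 60 = 0, i.e. -(t - 3)*(t + 4)*(t + 5) = 0, at t = -5, -4, 3.
On [-5, -4] the curve lies below the axis; ∫[-5,-4] (-t**3 - 6*t**2 + 7*t + 60) dt = -5/4, giving area 5/4.
On [-4, 3] the curve lies above the axis; ∫[-4,3] (-t**3 - 6*t**2 + 7*t + 60) dt = 1029/4, giving area 1029/4.
Total area = 5/4 + 1029/4 = 517/2.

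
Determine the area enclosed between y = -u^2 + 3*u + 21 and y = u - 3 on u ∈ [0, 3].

On [0, 3], (-u^2 + 3*u + 21) - (u - 3) = -u^2 + 2*u + 24 is ≥ 0 throughout, so the area is a single integral of |-u^2 + 2*u + 24|.
∫[0,3] (-u^2 + 2*u + 24) du = 72.

72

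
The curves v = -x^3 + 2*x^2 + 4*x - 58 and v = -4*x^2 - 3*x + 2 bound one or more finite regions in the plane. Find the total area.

Set the curves equal: -x^3 + 2*x^2 + 4*x - 58 = -4*x^2 - 3*x + 2, so -x^3 + 6*x^2 + 7*x - 60 = 0, which factors as -(x - 5)*(x - 4)*(x + 3) = 0. The curves meet at x = -3, 4, 5.
On [-3, 4], v = -4*x^2 - 3*x + 2 is on top; that piece has area ∫[-3,4] (-(-x^3 + 6*x^2 + 7*x - 60)) dx = 1029/4.
On [4, 5], v = -x^3 + 2*x^2 + 4*x - 58 is on top; that piece has area ∫[4,5] (-x^3 + 6*x^2 + 7*x - 60) dx = 5/4.
Total enclosed area = 1029/4 + 5/4 = 517/2.

517/2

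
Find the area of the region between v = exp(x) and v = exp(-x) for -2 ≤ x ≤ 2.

-4 + 2*exp(-2) + 2*exp(2)

The difference (exp(x)) - (exp(-x)) = exp(x) - exp(-x) changes sign at x = 0 inside [-2, 2], so split the integral there.
∫[-2,0] (exp(x) - exp(-x)) dx = -exp(2) - exp(-2) + 2; the area of that piece is -2 + exp(-2) + exp(2).
∫[0,2] (exp(x) - exp(-x)) dx = -2 + exp(-2) + exp(2).
Total area = (-2 + exp(-2) + exp(2)) + (-2 + exp(-2) + exp(2)) = -4 + 2*exp(-2) + 2*exp(2).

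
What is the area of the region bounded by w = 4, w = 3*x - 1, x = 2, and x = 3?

5/2

On [2, 3], (4) - (3*x - 1) = -3*x + 5 is ≤ 0 throughout, so the area is a single integral of |-3*x + 5|.
∫[2,3] (-3*x + 5) dx = -5/2; the area of that piece is 5/2.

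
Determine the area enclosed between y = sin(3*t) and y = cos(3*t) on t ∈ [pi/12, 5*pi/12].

2*sqrt(2)/3

On [pi/12, 5*pi/12], (sin(3*t)) - (cos(3*t)) = sin(3*t) - cos(3*t) is ≥ 0 throughout, so the area is a single integral of |sin(3*t) - cos(3*t)|.
∫[pi/12,5*pi/12] (sin(3*t) - cos(3*t)) dt = 2*sqrt(2)/3.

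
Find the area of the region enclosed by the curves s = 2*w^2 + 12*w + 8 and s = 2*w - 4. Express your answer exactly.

Both boundary curves give s as a function of w, so integrate with respect to w. Setting them equal: 2*w^2 + 10*w + 12 = 0, i.e. 2*(w + 2)*(w + 3) = 0, so they meet at w = -3, -2.
For w in [-3, -2], s = 2*w^2 + 12*w + 8 is on the left; area = ∫[-3,-2] (-(2*w^2 + 10*w + 12)) dw = 1/3.

1/3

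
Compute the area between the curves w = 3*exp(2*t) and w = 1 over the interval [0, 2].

On [0, 2], (3*exp(2*t)) - (1) = 3*exp(2*t) - 1 is ≥ 0 throughout, so the area is a single integral of |3*exp(2*t) - 1|.
∫[0,2] (3*exp(2*t) - 1) dt = -7/2 + 3*exp(4)/2.

-7/2 + 3*exp(4)/2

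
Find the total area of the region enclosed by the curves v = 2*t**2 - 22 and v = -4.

Set the curves equal: 2*t**2 - 22 = -4, so 2*t**2 - 18 = 0, which factors as 2*(t - 3)*(t + 3) = 0. The curves meet at t = -3, 3.
On [-3, 3], v = -4 is on top; that piece has area ∫[-3,3] (-(2*t**2 - 18)) dt = 72.

72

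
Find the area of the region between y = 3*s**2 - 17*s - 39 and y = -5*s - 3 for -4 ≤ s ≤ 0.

96

The difference (3*s**2 - 17*s - 39) - (-5*s - 3) = 3*s**2 - 12*s - 36 changes sign at s = -2 inside [-4, 0], so split the integral there.
∫[-4,-2] (3*s**2 - 12*s - 36) ds = 56.
∫[-2,0] (3*s**2 - 12*s - 36) ds = -40; the area of that piece is 40.
Total area = 56 + 40 = 96.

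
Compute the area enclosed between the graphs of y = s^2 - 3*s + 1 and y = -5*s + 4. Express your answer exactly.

Set the curves equal: s^2 - 3*s + 1 = -5*s + 4, so s^2 + 2*s - 3 = 0, which factors as (s - 1)*(s + 3) = 0. The curves meet at s = -3, 1.
On [-3, 1], y = -5*s + 4 is on top; that piece has area ∫[-3,1] (-(s^2 + 2*s - 3)) ds = 32/3.

32/3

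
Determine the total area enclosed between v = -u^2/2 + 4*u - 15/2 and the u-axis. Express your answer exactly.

2/3

The curve meets the u-axis where -u^2/2 + 4*u - 15/2 = 0, i.e. -(u - 5)*(u - 3)/2 = 0, at u = 3, 5.
On [3, 5] the curve lies above the axis; ∫[3,5] (-u^2/2 + 4*u - 15/2) du = 2/3, giving area 2/3.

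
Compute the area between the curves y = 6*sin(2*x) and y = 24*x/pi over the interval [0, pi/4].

3 - 3*pi/4

On [0, pi/4], (6*sin(2*x)) - (24*x/pi) = -24*x/pi + 6*sin(2*x) is ≥ 0 throughout, so the area is a single integral of |-24*x/pi + 6*sin(2*x)|.
∫[0,pi/4] (-24*x/pi + 6*sin(2*x)) dx = 3 - 3*pi/4.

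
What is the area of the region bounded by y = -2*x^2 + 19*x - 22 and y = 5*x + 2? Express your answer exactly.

Set the curves equal: -2*x^2 + 19*x - 22 = 5*x + 2, so -2*x^2 + 14*x - 24 = 0, which factors as -2*(x - 4)*(x - 3) = 0. The curves meet at x = 3, 4.
On [3, 4], y = -2*x^2 + 19*x - 22 is on top; that piece has area ∫[3,4] (-2*x^2 + 14*x - 24) dx = 1/3.

1/3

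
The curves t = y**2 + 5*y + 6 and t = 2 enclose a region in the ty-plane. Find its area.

9/2

Both boundary curves give t as a function of y, so integrate with respect to y. Setting them equal: y**2 + 5*y + 4 = 0, i.e. (y + 1)*(y + 4) = 0, so they meet at y = -4, -1.
For y in [-4, -1], t = y**2 + 5*y + 6 is on the left; area = ∫[-4,-1] (-(y**2 + 5*y + 4)) dy = 9/2.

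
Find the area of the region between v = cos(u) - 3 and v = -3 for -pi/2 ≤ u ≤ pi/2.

2

On [-pi/2, pi/2], (cos(u) - 3) - (-3) = cos(u) is ≥ 0 throughout, so the area is a single integral of |cos(u)|.
∫[-pi/2,pi/2] (cos(u)) du = 2.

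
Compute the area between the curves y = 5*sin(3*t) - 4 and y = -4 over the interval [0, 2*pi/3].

The difference (5*sin(3*t) - 4) - (-4) = 5*sin(3*t) changes sign at t = pi/3 inside [0, 2*pi/3], so split the integral there.
∫[0,pi/3] (5*sin(3*t)) dt = 10/3.
∫[pi/3,2*pi/3] (5*sin(3*t)) dt = -10/3; the area of that piece is 10/3.
Total area = 10/3 + 10/3 = 20/3.

20/3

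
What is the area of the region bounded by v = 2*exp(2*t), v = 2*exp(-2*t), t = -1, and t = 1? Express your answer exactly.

-4 + 2*exp(-2) + 2*exp(2)

The difference (2*exp(2*t)) - (2*exp(-2*t)) = 2*exp(2*t) - 2*exp(-2*t) changes sign at t = 0 inside [-1, 1], so split the integral there.
∫[-1,0] (2*exp(2*t) - 2*exp(-2*t)) dt = -exp(2) - exp(-2) + 2; the area of that piece is -2 + exp(-2) + exp(2).
∫[0,1] (2*exp(2*t) - 2*exp(-2*t)) dt = -2 + exp(-2) + exp(2).
Total area = (-2 + exp(-2) + exp(2)) + (-2 + exp(-2) + exp(2)) = -4 + 2*exp(-2) + 2*exp(2).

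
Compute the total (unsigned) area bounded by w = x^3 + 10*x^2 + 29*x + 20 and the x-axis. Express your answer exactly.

71/6

The curve meets the x-axis where x^3 + 10*x^2 + 29*x + 20 = 0, i.e. (x + 1)*(x + 4)*(x + 5) = 0, at x = -5, -4, -1.
On [-5, -4] the curve lies above the axis; ∫[-5,-4] (x^3 + 10*x^2 + 29*x + 20) dx = 7/12, giving area 7/12.
On [-4, -1] the curve lies below the axis; ∫[-4,-1] (x^3 + 10*x^2 + 29*x + 20) dx = -45/4, giving area 45/4.
Total area = 7/12 + 45/4 = 71/6.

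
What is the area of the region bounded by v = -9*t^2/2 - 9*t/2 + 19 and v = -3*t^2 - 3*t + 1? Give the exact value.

Set the curves equal: -9*t^2/2 - 9*t/2 + 19 = -3*t^2 - 3*t + 1, so -3*t^2/2 - 3*t/2 + 18 = 0, which factors as -3*(t - 3)*(t + 4)/2 = 0. The curves meet at t = -4, 3.
On [-4, 3], v = -9*t^2/2 - 9*t/2 + 19 is on top; that piece has area ∫[-4,3] (-3*t^2/2 - 3*t/2 + 18) dt = 343/4.

343/4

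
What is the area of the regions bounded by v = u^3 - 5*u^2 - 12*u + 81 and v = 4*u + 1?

5137/12

Set the curves equal: u^3 - 5*u^2 - 12*u + 81 = 4*u + 1, so u^3 - 5*u^2 - 16*u + 80 = 0, which factors as (u - 5)*(u - 4)*(u + 4) = 0. The curves meet at u = -4, 4, 5.
On [-4, 4], v = u^3 - 5*u^2 - 12*u + 81 is on top; that piece has area ∫[-4,4] (u^3 - 5*u^2 - 16*u + 80) du = 1280/3.
On [4, 5], v = 4*u + 1 is on top; that piece has area ∫[4,5] (-(u^3 - 5*u^2 - 16*u + 80)) du = 17/12.
Total enclosed area = 1280/3 + 17/12 = 5137/12.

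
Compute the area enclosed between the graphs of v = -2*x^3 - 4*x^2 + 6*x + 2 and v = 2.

Set the curves equal: -2*x^3 - 4*x^2 + 6*x + 2 = 2, so -2*x^3 - 4*x^2 + 6*x = 0, which factors as -2*x*(x - 1)*(x + 3) = 0. The curves meet at x = -3, 0, 1.
On [-3, 0], v = 2 is on top; that piece has area ∫[-3,0] (-(-2*x^3 - 4*x^2 + 6*x)) dx = 45/2.
On [0, 1], v = -2*x^3 - 4*x^2 + 6*x + 2 is on top; that piece has area ∫[0,1] (-2*x^3 - 4*x^2 + 6*x) dx = 7/6.
Total enclosed area = 45/2 + 7/6 = 71/3.

71/3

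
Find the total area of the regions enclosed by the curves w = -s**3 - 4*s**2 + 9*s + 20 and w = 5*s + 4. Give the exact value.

Set the curves equal: -s**3 - 4*s**2 + 9*s + 20 = 5*s + 4, so -s**3 - 4*s**2 + 4*s + 16 = 0, which factors as -(s - 2)*(s + 2)*(s + 4) = 0. The curves meet at s = -4, -2, 2.
On [-4, -2], w = 5*s + 4 is on top; that piece has area ∫[-4,-2] (-(-s**3 - 4*s**2 + 4*s + 16)) ds = 20/3.
On [-2, 2], w = -s**3 - 4*s**2 + 9*s + 20 is on top; that piece has area ∫[-2,2] (-s**3 - 4*s**2 + 4*s + 16) ds = 128/3.
Total enclosed area = 20/3 + 128/3 = 148/3.

148/3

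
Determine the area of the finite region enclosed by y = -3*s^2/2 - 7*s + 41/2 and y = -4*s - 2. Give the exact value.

Set the curves equal: -3*s^2/2 - 7*s + 41/2 = -4*s - 2, so -3*s^2/2 - 3*s + 45/2 = 0, which factors as -3*(s - 3)*(s + 5)/2 = 0. The curves meet at s = -5, 3.
On [-5, 3], y = -3*s^2/2 - 7*s + 41/2 is on top; that piece has area ∫[-5,3] (-3*s^2/2 - 3*s + 45/2) ds = 128.

128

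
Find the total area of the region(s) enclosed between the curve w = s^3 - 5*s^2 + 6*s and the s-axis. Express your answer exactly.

37/12

The curve meets the s-axis where s^3 - 5*s^2 + 6*s = 0, i.e. s*(s - 3)*(s - 2) = 0, at s = 0, 2, 3.
On [0, 2] the curve lies above the axis; ∫[0,2] (s^3 - 5*s^2 + 6*s) ds = 8/3, giving area 8/3.
On [2, 3] the curve lies below the axis; ∫[2,3] (s^3 - 5*s^2 + 6*s) ds = -5/12, giving area 5/12.
Total area = 8/3 + 5/12 = 37/12.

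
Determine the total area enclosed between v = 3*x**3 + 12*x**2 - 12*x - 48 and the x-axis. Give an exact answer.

148

The curve meets the x-axis where 3*x**3 + 12*x**2 - 12*x - 48 = 0, i.e. 3*(x - 2)*(x + 2)*(x + 4) = 0, at x = -4, -2, 2.
On [-4, -2] the curve lies above the axis; ∫[-4,-2] (3*x**3 + 12*x**2 - 12*x - 48) dx = 20, giving area 20.
On [-2, 2] the curve lies below the axis; ∫[-2,2] (3*x**3 + 12*x**2 - 12*x - 48) dx = -128, giving area 128.
Total area = 20 + 128 = 148.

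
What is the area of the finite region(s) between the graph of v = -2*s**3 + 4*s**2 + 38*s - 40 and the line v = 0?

The curve meets the s-axis where -2*s**3 + 4*s**2 + 38*s - 40 = 0, i.e. -2*(s - 5)*(s - 1)*(s + 4) = 0, at s = -4, 1, 5.
On [-4, 1] the curve lies below the axis; ∫[-4,1] (-2*s**3 + 4*s**2 + 38*s - 40) ds = -1625/6, giving area 1625/6.
On [1, 5] the curve lies above the axis; ∫[1,5] (-2*s**3 + 4*s**2 + 38*s - 40) ds = 448/3, giving area 448/3.
Total area = 1625/6 + 448/3 = 2521/6.

2521/6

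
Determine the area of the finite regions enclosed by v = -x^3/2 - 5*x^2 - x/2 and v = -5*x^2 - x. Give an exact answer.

1/4

Set the curves equal: -x^3/2 - 5*x^2 - x/2 = -5*x^2 - x, so -x^3/2 + x/2 = 0, which factors as -x*(x - 1)*(x + 1)/2 = 0. The curves meet at x = -1, 0, 1.
On [-1, 0], v = -5*x^2 - x is on top; that piece has area ∫[-1,0] (-(-x^3/2 + x/2)) dx = 1/8.
On [0, 1], v = -x^3/2 - 5*x^2 - x/2 is on top; that piece has area ∫[0,1] (-x^3/2 + x/2) dx = 1/8.
Total enclosed area = 1/8 + 1/8 = 1/4.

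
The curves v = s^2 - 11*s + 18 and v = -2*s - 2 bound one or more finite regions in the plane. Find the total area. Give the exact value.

Set the curves equal: s^2 - 11*s + 18 = -2*s - 2, so s^2 - 9*s + 20 = 0, which factors as (s - 5)*(s - 4) = 0. The curves meet at s = 4, 5.
On [4, 5], v = -2*s - 2 is on top; that piece has area ∫[4,5] (-(s^2 - 9*s + 20)) ds = 1/6.

1/6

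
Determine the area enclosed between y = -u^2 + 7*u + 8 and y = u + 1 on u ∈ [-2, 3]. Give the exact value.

The difference (-u^2 + 7*u + 8) - (u + 1) = -u^2 + 6*u + 7 changes sign at u = -1 inside [-2, 3], so split the integral there.
∫[-2,-1] (-u^2 + 6*u + 7) du = -13/3; the area of that piece is 13/3.
∫[-1,3] (-u^2 + 6*u + 7) du = 128/3.
Total area = 13/3 + 128/3 = 47.

47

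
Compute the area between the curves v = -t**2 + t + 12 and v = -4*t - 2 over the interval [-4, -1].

149/6

The difference (-t**2 + t + 12) - (-4*t - 2) = -t**2 + 5*t + 14 changes sign at t = -2 inside [-4, -1], so split the integral there.
∫[-4,-2] (-t**2 + 5*t + 14) dt = -62/3; the area of that piece is 62/3.
∫[-2,-1] (-t**2 + 5*t + 14) dt = 25/6.
Total area = 62/3 + 25/6 = 149/6.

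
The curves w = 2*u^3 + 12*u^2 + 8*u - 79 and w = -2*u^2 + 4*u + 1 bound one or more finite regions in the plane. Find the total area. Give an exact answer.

1741/6

Set the curves equal: 2*u^3 + 12*u^2 + 8*u - 79 = -2*u^2 + 4*u + 1, so 2*u^3 + 14*u^2 + 4*u - 80 = 0, which factors as 2*(u - 2)*(u + 4)*(u + 5) = 0. The curves meet at u = -5, -4, 2.
On [-5, -4], w = 2*u^3 + 12*u^2 + 8*u - 79 is on top; that piece has area ∫[-5,-4] (2*u^3 + 14*u^2 + 4*u - 80) du = 13/6.
On [-4, 2], w = -2*u^2 + 4*u + 1 is on top; that piece has area ∫[-4,2] (-(2*u^3 + 14*u^2 + 4*u - 80)) du = 288.
Total enclosed area = 13/6 + 288 = 1741/6.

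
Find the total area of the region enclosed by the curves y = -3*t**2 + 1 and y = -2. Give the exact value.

Set the curves equal: -3*t**2 + 1 = -2, so -3*t**2 + 3 = 0, which factors as -3*(t - 1)*(t + 1) = 0. The curves meet at t = -1, 1.
On [-1, 1], y = -3*t**2 + 1 is on top; that piece has area ∫[-1,1] (-3*t**2 + 3) dt = 4.

4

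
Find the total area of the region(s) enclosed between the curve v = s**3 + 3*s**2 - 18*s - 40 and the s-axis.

999/4

The curve meets the s-axis where s**3 + 3*s**2 - 18*s - 40 = 0, i.e. (s - 4)*(s + 2)*(s + 5) = 0, at s = -5, -2, 4.
On [-5, -2] the curve lies above the axis; ∫[-5,-2] (s**3 + 3*s**2 - 18*s - 40) ds = 135/4, giving area 135/4.
On [-2, 4] the curve lies below the axis; ∫[-2,4] (s**3 + 3*s**2 - 18*s - 40) ds = -216, giving area 216.
Total area = 135/4 + 216 = 999/4.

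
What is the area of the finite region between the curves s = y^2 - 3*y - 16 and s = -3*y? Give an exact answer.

Both boundary curves give s as a function of y, so integrate with respect to y. Setting them equal: y^2 - 16 = 0, i.e. (y - 4)*(y + 4) = 0, so they meet at y = -4, 4.
For y in [-4, 4], s = y^2 - 3*y - 16 is on the left; area = ∫[-4,4] (-(y^2 - 16)) dy = 256/3.

256/3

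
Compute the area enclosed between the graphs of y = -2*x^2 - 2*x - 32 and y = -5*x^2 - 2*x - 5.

Set the curves equal: -2*x^2 - 2*x - 32 = -5*x^2 - 2*x - 5, so 3*x^2 - 27 = 0, which factors as 3*(x - 3)*(x + 3) = 0. The curves meet at x = -3, 3.
On [-3, 3], y = -5*x^2 - 2*x - 5 is on top; that piece has area ∫[-3,3] (-(3*x^2 - 27)) dx = 108.

108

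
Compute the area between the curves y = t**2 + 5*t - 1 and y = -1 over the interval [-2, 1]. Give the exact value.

61/6

The difference (t**2 + 5*t - 1) - (-1) = t**2 + 5*t changes sign at t = 0 inside [-2, 1], so split the integral there.
∫[-2,0] (t**2 + 5*t) dt = -22/3; the area of that piece is 22/3.
∫[0,1] (t**2 + 5*t) dt = 17/6.
Total area = 22/3 + 17/6 = 61/6.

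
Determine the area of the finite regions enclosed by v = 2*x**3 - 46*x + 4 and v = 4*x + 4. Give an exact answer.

Set the curves equal: 2*x**3 - 46*x + 4 = 4*x + 4, so 2*x**3 - 50*x = 0, which factors as 2*x*(x - 5)*(x + 5) = 0. The curves meet at x = -5, 0, 5.
On [-5, 0], v = 2*x**3 - 46*x + 4 is on top; that piece has area ∫[-5,0] (2*x**3 - 50*x) dx = 625/2.
On [0, 5], v = 4*x + 4 is on top; that piece has area ∫[0,5] (-(2*x**3 - 50*x)) dx = 625/2.
Total enclosed area = 625/2 + 625/2 = 625.

625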